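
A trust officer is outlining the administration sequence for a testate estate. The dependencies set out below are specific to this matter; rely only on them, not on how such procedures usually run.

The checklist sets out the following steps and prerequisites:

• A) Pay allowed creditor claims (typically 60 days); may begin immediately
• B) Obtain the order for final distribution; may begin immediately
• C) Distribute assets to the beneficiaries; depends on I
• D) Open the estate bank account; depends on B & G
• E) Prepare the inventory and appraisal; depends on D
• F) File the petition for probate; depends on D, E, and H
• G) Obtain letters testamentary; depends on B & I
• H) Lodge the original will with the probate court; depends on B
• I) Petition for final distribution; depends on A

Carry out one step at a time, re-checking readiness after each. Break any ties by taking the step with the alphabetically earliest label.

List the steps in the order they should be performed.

A → B → H → I → C → G → D → E → F

Nothing is required for A and B. A has the earlier label → A first.
I now also ready, so the ready set is {B, I}; B has the earlier label → B.
H now also ready, so the ready set is {H, I}; H has the earlier label → H.
That leaves I as the only ready step → I.
Now C and G have their prerequisites met. C has the earlier label, so C next.
Next only G has its prerequisites met → G.
That leaves D as the only ready step → D.
E needed D, now all done → E.
That leaves F as the only ready step → F.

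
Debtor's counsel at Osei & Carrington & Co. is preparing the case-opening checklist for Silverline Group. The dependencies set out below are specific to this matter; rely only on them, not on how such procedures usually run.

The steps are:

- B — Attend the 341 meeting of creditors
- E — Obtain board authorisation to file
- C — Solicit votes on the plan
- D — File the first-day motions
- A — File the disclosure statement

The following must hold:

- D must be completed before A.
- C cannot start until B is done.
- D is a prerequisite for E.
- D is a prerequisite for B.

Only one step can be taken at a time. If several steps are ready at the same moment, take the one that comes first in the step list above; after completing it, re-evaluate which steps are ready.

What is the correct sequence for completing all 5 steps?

D, B, E, C, A

D has no prerequisites → D first.
B, E and A are all available; B is listed earlier → B.
C now also ready, so the ready set is {E, C, A}; E is listed earlier → E.
C and A are both available; C is listed earlier → C.
A needed D, now all done → A.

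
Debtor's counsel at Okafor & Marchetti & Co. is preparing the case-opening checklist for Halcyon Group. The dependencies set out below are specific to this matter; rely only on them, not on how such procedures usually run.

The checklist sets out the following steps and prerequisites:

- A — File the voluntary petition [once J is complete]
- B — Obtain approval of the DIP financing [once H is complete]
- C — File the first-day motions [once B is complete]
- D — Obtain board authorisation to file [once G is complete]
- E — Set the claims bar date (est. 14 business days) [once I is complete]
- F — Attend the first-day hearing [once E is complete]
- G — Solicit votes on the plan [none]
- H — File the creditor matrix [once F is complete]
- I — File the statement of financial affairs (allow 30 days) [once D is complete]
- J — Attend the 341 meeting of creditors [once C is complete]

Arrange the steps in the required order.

G → D → I → E → F → H → B → C → J → A

Only G has no prerequisites, so it is first.
D needed G, now all done → D.
I needed D, now all done → I.
Next only E has its prerequisites met → E.
F is the only step now ready → F.
H is the only step now ready → H.
Next only B has its prerequisites met → B.
C is the only step now ready → C.
That leaves J as the only ready step → J.
A needed J, now all done → A.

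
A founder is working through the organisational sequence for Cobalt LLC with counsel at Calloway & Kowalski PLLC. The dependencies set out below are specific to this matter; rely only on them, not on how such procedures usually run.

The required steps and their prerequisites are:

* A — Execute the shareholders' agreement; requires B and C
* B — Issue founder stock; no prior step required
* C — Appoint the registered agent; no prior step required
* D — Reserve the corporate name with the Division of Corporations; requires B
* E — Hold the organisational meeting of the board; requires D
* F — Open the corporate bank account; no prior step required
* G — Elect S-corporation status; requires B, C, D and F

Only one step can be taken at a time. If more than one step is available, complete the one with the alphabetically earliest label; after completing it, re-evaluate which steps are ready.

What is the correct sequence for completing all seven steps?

B C A D E F G

B, C and F have no prerequisites; B has the earlier label, so B is first.
D now also ready, so the ready set is {C, D, F}; C has the earlier label → C.
Ready: A, D and F. A has the earlier label → A.
Ready: D and F. D has the earlier label → D.
E now also ready, so the ready set is {E, F}; E has the earlier label → E.
F is the only step now ready → F.
Next only G has its prerequisites met → G.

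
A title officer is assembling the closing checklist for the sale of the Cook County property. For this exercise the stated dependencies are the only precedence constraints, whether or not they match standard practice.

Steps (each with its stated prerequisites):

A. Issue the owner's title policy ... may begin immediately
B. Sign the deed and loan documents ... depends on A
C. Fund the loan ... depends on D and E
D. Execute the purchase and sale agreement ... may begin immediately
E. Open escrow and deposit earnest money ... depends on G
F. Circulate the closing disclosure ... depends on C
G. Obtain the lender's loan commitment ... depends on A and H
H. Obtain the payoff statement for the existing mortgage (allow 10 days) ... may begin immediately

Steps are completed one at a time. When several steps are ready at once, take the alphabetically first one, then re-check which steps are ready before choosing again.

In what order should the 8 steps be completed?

Nothing is required for A, D and H. A has the earlier label → A first.
Now B, D and H have their prerequisites met. B has the earlier label, so B next.
D and H are both available; D has the earlier label → D.
H is the only step now ready → H.
That leaves G as the only ready step → G.
Next only E has its prerequisites met → E.
C needed D and E, now all done → C.
F needed C, now all done → F.

A, B, D, H, G, E, C, F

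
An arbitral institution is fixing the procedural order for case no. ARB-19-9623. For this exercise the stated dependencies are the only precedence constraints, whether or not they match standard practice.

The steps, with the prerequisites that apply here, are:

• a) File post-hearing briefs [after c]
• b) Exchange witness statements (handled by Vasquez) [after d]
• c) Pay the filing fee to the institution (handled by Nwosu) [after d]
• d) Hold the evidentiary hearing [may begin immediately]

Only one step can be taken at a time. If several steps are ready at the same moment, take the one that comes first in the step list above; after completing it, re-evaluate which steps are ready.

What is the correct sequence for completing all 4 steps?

d → b → c → a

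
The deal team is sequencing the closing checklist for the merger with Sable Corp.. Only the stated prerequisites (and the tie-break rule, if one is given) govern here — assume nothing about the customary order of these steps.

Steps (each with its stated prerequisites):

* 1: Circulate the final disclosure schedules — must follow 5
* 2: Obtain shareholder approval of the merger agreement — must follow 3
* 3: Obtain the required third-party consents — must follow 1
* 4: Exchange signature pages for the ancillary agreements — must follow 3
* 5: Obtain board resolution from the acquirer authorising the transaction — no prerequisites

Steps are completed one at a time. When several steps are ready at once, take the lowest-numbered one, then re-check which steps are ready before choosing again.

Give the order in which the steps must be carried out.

5 → 1 → 3 → 2 → 4

5 has no prerequisites → 5 first.
1 is the only step now ready → 1.
3 needed 1, now all done → 3.
Now 2 and 4 have their prerequisites met. 2 has the earlier label, so 2 next.
4 needed 3, now all done → 4.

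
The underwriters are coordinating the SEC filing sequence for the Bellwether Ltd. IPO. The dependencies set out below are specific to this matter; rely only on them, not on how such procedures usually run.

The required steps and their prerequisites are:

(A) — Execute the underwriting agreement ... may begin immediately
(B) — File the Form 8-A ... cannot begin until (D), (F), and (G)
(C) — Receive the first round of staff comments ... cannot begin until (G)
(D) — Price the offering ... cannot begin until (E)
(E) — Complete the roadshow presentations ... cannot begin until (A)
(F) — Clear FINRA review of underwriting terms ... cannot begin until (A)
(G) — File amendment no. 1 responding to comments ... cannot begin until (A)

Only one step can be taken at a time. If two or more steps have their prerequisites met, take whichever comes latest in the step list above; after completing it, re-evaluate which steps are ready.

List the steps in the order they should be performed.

(A), (G), (F), (E), (D), (C), (B)

(A) has no prerequisites → (A) first.
Ready: (G), (F) and (E). (G) is listed later → (G).
Ready: (F), (E) and (C). (F) is listed later → (F).
Ready: (E) and (C). (E) is listed later → (E).
Now (D) and (C) have their prerequisites met. (D) is listed later, so (D) next.
(C) and (B) are both available; (C) is listed later → (C).
(B) needed (G), (F) and (D), now all done → (B).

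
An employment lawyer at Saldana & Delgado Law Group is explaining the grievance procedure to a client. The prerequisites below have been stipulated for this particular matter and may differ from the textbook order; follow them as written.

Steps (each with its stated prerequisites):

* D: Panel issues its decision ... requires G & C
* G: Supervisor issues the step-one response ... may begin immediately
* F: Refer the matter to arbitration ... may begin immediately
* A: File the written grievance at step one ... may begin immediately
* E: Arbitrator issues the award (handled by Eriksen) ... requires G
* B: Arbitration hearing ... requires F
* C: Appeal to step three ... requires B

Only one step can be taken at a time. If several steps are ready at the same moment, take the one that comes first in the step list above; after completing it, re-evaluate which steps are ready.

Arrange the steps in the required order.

G, F and A have no prerequisites; G is listed earlier, so G is first.
Ready: F, A and E. F is listed earlier → F.
A, E and B are all available; A is listed earlier → A.
Now E and B have their prerequisites met. E is listed earlier, so E next.
B needed F, now all done → B.
C needed B, now all done → C.
D needed G and C, now all done → D.

G F A E B C D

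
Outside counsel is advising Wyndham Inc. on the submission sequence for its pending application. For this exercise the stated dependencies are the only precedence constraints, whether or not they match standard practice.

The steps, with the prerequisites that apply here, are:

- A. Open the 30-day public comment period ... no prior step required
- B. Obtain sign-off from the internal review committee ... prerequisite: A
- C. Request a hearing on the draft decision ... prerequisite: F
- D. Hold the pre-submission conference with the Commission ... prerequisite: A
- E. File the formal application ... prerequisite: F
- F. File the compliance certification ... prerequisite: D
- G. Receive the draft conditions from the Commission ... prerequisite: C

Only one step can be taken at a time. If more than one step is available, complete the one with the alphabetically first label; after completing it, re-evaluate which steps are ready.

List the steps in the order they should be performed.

A → B → D → F → C → E → G

A is the only step with nothing outstanding, so it goes first.
Ready: B and D. B has the earlier label → B.
Next only D has its prerequisites met → D.
Next only F has its prerequisites met → F.
Ready: C and E. C has the earlier label → C.
G now also ready, so the ready set is {E, G}; E has the earlier label → E.
Next only G has its prerequisites met → G.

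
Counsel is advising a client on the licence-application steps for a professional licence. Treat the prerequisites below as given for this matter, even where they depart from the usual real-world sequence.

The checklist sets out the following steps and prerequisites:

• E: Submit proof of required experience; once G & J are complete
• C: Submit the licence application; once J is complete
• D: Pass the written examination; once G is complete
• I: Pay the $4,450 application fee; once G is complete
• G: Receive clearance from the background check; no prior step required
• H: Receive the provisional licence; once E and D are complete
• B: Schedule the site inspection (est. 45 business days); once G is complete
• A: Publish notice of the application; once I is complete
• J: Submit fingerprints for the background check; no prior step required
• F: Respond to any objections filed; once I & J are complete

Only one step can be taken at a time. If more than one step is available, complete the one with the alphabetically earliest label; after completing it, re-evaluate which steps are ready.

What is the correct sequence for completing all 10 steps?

G B D I A J C E F H

Nothing is required for G and J. G has the earlier label → G first.
B, D, I and J are all available; B has the earlier label → B.
D, I and J are all available; D has the earlier label → D.
Ready: I and J. I has the earlier label → I.
Now A and J have their prerequisites met. A has the earlier label, so A next.
That leaves J as the only ready step → J.
Ready: C, E and F. C has the earlier label → C.
Ready: E and F. E has the earlier label → E.
H now also ready, so the ready set is {F, H}; F has the earlier label → F.
H needed D and E, now all done → H.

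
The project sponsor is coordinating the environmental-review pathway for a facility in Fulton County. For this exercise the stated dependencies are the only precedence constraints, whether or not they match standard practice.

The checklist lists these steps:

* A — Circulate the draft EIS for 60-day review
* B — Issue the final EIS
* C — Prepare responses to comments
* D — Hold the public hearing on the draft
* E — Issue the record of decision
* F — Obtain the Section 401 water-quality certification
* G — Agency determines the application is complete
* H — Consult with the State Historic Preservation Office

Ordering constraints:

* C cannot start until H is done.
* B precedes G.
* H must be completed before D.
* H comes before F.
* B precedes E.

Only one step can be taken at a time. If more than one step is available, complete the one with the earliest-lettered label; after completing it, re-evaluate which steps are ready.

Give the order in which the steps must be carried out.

A B E G H C D F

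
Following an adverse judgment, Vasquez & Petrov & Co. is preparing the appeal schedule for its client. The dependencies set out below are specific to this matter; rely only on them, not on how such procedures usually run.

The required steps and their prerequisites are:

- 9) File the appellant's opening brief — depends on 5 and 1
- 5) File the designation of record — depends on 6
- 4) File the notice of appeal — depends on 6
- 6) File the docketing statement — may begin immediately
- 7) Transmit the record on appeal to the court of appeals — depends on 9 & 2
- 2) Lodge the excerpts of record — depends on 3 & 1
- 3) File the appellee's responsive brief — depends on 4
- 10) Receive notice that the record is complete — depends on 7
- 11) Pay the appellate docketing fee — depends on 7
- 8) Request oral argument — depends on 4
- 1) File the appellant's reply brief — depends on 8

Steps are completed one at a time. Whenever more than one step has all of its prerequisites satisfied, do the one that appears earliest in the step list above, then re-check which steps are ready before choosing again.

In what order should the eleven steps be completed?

Only 6 has no prerequisites, so it is first.
5 and 4 are both available; 5 is listed earlier → 5.
Next only 4 has its prerequisites met → 4.
Ready: 3 and 8. 3 is listed earlier → 3.
8 is the only step now ready → 8.
Next only 1 has its prerequisites met → 1.
Now 9 and 2 have their prerequisites met. 9 is listed earlier, so 9 next.
2 is the only step now ready → 2.
Next only 7 has its prerequisites met → 7.
Ready: 10 and 11. 10 is listed earlier → 10.
11 needed 7, now all done → 11.

6 → 5 → 4 → 3 → 8 → 1 → 9 → 2 → 7 → 10 → 11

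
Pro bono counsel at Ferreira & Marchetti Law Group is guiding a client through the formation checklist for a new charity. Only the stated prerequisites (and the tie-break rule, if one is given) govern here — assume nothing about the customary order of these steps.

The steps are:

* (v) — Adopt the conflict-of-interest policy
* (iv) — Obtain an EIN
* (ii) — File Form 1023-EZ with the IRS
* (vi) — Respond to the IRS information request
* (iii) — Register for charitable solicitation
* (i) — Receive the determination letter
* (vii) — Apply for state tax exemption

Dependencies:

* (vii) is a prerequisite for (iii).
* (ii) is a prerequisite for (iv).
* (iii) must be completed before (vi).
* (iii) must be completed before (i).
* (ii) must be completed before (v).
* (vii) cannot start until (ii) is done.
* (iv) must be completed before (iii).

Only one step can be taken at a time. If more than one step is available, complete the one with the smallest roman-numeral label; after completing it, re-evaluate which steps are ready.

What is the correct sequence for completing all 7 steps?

(ii) (iv) (v) (vii) (iii) (i) (vi)

Only (ii) has no prerequisites, so it is first.
(iv), (v) and (vii) are all available; (iv) has the earlier label → (iv).
(v) and (vii) are both available; (v) has the earlier label → (v).
(vii) is the only step now ready → (vii).
That leaves (iii) as the only ready step → (iii).
(i) and (vi) are both available; (i) has the earlier label → (i).
Next only (vi) has its prerequisites met → (vi).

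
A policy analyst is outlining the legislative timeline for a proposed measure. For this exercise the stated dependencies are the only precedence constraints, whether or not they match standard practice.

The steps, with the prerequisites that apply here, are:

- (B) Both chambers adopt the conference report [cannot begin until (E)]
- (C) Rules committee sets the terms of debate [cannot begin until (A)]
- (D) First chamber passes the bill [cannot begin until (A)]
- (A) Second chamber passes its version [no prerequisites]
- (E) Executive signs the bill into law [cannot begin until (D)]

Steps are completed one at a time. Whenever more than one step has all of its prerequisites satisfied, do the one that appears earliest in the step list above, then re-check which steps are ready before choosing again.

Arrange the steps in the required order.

(A) → (C) → (D) → (E) → (B)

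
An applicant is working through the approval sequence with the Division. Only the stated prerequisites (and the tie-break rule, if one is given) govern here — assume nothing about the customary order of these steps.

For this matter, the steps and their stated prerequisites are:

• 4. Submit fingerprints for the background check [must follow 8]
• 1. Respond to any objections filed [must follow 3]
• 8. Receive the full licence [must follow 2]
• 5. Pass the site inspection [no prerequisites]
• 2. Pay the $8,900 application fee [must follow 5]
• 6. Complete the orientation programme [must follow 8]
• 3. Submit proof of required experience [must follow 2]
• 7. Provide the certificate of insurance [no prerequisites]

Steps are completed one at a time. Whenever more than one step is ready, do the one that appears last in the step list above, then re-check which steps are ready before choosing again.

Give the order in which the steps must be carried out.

7 → 5 → 2 → 3 → 8 → 6 → 1 → 4

7 and 5 have no prerequisites; 7 is listed later, so 7 is first.
That leaves 5 as the only ready step → 5.
Next only 2 has its prerequisites met → 2.
3 and 8 are both available; 3 is listed later → 3.
Now 8 and 1 have their prerequisites met. 8 is listed later, so 8 next.
Ready: 6, 1 and 4. 6 is listed later → 6.
1 and 4 are both available; 1 is listed later → 1.
4 is the only step now ready → 4.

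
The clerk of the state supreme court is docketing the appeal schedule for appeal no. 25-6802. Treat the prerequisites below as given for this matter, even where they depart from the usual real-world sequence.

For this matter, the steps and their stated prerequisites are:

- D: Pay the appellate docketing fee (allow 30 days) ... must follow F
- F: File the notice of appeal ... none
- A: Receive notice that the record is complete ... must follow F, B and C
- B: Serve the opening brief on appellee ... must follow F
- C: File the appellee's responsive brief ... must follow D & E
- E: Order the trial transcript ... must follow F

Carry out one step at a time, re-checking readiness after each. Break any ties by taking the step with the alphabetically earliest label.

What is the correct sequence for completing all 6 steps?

F is the only step with nothing outstanding, so it goes first.
Ready: B, D and E. B has the earlier label → B.
D and E are both available; D has the earlier label → D.
Next only E has its prerequisites met → E.
That leaves C as the only ready step → C.
A needed B, C and F, now all done → A.

F B D E C A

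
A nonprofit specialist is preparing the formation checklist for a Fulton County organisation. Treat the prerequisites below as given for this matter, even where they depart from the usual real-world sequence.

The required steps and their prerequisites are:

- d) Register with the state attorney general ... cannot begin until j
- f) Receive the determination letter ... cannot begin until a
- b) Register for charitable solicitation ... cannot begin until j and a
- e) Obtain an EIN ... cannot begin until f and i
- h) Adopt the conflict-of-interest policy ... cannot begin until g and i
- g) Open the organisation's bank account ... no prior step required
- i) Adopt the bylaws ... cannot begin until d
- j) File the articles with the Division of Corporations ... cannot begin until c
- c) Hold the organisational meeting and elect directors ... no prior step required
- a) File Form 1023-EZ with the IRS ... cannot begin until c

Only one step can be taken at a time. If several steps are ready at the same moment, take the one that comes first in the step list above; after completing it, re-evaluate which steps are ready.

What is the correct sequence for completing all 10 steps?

g, c, j, d, i, h, a, f, b, e

Nothing is required for g and c. g is listed earlier → g first.
Next only c has its prerequisites met → c.
Now j and a have their prerequisites met. j is listed earlier, so j next.
d now also ready, so the ready set is {d, a}; d is listed earlier → d.
Ready: i and a. i is listed earlier → i.
h now also ready, so the ready set is {h, a}; h is listed earlier → h.
That leaves a as the only ready step → a.
f and b are both available; f is listed earlier → f.
Ready: b and e. b is listed earlier → b.
Next only e has its prerequisites met → e.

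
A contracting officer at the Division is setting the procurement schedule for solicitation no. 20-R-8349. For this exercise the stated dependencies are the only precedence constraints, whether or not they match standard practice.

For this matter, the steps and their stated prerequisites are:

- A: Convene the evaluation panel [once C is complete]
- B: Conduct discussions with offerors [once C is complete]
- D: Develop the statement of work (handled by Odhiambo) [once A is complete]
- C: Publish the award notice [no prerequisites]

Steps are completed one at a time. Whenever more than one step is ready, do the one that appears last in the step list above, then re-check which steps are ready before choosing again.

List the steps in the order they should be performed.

Only C has no prerequisites, so it is first.
B and A are both available; B is listed later → B.
Next only A has its prerequisites met → A.
That leaves D as the only ready step → D.

C, B, A, D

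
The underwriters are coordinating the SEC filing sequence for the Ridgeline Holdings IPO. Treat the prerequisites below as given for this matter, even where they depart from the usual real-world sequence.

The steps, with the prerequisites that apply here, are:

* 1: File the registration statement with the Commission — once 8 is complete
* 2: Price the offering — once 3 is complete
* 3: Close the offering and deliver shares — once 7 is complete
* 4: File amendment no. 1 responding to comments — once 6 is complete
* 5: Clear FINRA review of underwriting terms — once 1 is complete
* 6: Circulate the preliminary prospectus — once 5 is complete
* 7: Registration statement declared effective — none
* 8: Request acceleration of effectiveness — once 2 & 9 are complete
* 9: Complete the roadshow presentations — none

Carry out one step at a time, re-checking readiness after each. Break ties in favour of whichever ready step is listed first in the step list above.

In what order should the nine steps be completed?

7, 3, 2, 9, 8, 1, 5, 6, 4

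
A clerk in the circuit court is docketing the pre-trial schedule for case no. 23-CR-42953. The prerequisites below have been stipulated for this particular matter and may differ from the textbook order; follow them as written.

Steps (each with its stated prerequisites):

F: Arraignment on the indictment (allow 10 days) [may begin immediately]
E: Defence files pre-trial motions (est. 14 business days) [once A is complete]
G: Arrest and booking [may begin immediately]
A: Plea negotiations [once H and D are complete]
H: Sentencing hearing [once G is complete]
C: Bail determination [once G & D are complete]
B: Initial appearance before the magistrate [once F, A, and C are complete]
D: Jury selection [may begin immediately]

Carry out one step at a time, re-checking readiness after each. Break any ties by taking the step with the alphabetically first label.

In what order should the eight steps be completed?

D, F, G, C, H, A, B, E

Nothing is required for D, F and G. D has the earlier label → D first.
Ready: F and G. F has the earlier label → F.
That leaves G as the only ready step → G.
C and H are both available; C has the earlier label → C.
H needed G, now all done → H.
That leaves A as the only ready step → A.
B and E are both available; B has the earlier label → B.
E needed A, now all done → E.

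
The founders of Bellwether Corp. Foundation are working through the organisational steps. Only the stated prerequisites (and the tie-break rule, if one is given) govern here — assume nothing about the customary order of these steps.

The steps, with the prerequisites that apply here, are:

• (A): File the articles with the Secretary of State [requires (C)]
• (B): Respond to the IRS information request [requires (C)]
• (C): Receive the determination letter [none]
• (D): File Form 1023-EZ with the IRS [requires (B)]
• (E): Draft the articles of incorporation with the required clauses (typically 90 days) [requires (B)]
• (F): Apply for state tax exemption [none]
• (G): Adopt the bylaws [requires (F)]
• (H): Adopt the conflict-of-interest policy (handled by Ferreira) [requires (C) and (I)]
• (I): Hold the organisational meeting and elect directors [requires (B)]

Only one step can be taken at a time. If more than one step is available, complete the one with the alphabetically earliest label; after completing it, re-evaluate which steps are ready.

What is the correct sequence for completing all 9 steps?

(C) and (F) have no prerequisites; (C) has the earlier label, so (C) is first.
Ready: (A), (B) and (F). (A) has the earlier label → (A).
(B) and (F) are both available; (B) has the earlier label → (B).
(D), (E) and (I) now also ready, so the ready set is {(D), (E), (F), (I)}; (D) has the earlier label → (D).
Now (E), (F) and (I) have their prerequisites met. (E) has the earlier label, so (E) next.
Now (F) and (I) have their prerequisites met. (F) has the earlier label, so (F) next.
(G) now also ready, so the ready set is {(G), (I)}; (G) has the earlier label → (G).
(I) needed (B), now all done → (I).
(H) needed (C) and (I), now all done → (H).

(C) → (A) → (B) → (D) → (E) → (F) → (G) → (I) → (H)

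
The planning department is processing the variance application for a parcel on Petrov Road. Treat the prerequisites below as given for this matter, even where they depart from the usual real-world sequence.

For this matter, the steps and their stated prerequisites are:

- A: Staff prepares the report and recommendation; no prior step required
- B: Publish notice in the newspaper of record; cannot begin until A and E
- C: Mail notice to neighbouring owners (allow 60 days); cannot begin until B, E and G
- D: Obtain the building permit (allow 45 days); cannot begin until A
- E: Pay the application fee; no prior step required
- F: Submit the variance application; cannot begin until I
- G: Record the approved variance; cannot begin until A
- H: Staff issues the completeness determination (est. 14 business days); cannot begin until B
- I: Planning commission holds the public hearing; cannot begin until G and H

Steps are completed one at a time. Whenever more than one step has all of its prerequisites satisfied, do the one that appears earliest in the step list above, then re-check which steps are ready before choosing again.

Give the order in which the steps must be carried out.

A, D, E, B, G, C, H, I, F

A and E have no prerequisites; A is listed earlier, so A is first.
D and G now also ready, so the ready set is {D, E, G}; D is listed earlier → D.
E and G are both available; E is listed earlier → E.
B now also ready, so the ready set is {B, G}; B is listed earlier → B.
Now G and H have their prerequisites met. G is listed earlier, so G next.
Now C and H have their prerequisites met. C is listed earlier, so C next.
H is the only step now ready → H.
I needed G and H, now all done → I.
F needed I, now all done → F.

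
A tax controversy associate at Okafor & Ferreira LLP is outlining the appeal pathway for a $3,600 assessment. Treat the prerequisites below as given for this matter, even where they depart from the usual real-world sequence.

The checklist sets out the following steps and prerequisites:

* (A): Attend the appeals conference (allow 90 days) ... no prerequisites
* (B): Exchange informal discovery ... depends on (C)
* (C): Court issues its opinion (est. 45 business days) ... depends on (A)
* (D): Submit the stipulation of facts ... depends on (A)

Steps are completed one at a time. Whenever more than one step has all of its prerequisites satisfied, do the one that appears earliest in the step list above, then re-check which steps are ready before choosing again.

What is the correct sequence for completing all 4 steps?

(A) → (C) → (B) → (D)

Only (A) has no prerequisites, so it is first.
Now (C) and (D) have their prerequisites met. (C) is listed earlier, so (C) next.
(B) now also ready, so the ready set is {(B), (D)}; (B) is listed earlier → (B).
(D) needed (A), now all done → (D).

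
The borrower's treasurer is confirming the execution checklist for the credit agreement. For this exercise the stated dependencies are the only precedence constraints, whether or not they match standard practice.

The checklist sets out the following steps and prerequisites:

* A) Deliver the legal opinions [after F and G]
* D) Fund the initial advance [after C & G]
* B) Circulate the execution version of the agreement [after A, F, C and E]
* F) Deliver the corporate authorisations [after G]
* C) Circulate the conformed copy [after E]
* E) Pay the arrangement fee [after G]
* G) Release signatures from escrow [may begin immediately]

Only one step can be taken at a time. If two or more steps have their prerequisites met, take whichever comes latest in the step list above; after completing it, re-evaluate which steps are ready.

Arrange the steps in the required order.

G is the only step with nothing outstanding, so it goes first.
Ready: E and F. E is listed later → E.
C now also ready, so the ready set is {C, F}; C is listed later → C.
Ready: F and D. F is listed later → F.
D and A are both available; D is listed later → D.
A is the only step now ready → A.
B is the only step now ready → B.

G E C F D A B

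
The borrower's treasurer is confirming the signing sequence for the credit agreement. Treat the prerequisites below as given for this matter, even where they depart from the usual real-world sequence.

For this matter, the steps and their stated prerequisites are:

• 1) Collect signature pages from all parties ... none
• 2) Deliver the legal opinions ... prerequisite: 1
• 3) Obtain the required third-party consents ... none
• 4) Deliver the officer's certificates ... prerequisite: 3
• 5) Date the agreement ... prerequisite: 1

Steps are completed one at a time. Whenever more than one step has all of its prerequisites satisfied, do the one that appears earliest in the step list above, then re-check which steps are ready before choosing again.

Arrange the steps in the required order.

1 → 2 → 3 → 4 → 5

1 and 3 have no prerequisites; 1 is listed earlier, so 1 is first.
2 and 5 now also ready, so the ready set is {2, 3, 5}; 2 is listed earlier → 2.
3 and 5 are both available; 3 is listed earlier → 3.
Now 4 and 5 have their prerequisites met. 4 is listed earlier, so 4 next.
5 needed 1, now all done → 5.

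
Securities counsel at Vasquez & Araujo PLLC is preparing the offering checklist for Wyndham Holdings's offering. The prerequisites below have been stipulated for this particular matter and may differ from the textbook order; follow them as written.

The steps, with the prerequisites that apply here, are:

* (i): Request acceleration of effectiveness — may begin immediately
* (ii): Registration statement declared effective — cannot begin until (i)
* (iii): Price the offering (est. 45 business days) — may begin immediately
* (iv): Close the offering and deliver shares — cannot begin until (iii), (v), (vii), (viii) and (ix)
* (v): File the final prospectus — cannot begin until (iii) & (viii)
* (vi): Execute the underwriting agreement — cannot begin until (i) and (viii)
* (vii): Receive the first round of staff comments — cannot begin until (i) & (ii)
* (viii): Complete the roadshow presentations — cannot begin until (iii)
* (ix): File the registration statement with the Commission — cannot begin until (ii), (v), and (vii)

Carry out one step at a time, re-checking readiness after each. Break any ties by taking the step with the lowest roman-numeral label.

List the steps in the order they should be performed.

Nothing is required for (i) and (iii). (i) has the earlier label → (i) first.
(ii) and (iii) are both available; (ii) has the earlier label → (ii).
(vii) now also ready, so the ready set is {(iii), (vii)}; (iii) has the earlier label → (iii).
Ready: (vii) and (viii). (vii) has the earlier label → (vii).
(viii) is the only step now ready → (viii).
Ready: (v) and (vi). (v) has the earlier label → (v).
Ready: (vi) and (ix). (vi) has the earlier label → (vi).
That leaves (ix) as the only ready step → (ix).
(iv) needed (iii), (v), (vii), (viii) and (ix), now all done → (iv).

(i) → (ii) → (iii) → (vii) → (viii) → (v) → (vi) → (ix) → (iv)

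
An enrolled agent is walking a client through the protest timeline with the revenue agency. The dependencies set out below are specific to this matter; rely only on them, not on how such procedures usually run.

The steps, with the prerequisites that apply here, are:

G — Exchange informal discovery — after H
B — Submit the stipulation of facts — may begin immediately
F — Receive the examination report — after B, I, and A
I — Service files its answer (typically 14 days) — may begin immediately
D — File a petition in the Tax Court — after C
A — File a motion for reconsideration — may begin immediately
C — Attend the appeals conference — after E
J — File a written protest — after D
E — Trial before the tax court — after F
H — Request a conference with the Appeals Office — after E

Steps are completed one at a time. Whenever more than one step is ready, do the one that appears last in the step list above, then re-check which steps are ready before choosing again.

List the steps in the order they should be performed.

A → I → B → F → E → H → C → D → J → G

A, I and B have no prerequisites; A is listed later, so A is first.
I and B are both available; I is listed later → I.
Next only B has its prerequisites met → B.
F needed A, I and B, now all done → F.
E needed F, now all done → E.
Now H and C have their prerequisites met. H is listed later, so H next.
C and G are both available; C is listed later → C.
D now also ready, so the ready set is {D, G}; D is listed later → D.
J and G are both available; J is listed later → J.
G needed H, now all done → G.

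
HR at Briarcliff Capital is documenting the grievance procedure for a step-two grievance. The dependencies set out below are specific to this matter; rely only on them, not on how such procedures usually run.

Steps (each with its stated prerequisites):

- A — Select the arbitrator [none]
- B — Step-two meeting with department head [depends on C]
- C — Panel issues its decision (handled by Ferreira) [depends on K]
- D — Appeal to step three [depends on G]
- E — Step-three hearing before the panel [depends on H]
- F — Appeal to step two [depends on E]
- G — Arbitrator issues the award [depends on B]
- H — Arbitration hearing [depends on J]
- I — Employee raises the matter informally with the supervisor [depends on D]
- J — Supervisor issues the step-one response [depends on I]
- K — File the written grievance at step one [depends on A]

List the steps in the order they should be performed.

A, K, C, B, G, D, I, J, H, E, F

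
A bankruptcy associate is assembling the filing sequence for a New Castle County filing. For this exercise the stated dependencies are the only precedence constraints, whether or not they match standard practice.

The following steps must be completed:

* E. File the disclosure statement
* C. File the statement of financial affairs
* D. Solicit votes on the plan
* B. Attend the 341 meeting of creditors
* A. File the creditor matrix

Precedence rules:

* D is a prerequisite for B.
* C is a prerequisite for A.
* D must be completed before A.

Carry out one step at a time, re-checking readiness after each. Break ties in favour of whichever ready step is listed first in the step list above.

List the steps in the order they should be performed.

E → C → D → B → A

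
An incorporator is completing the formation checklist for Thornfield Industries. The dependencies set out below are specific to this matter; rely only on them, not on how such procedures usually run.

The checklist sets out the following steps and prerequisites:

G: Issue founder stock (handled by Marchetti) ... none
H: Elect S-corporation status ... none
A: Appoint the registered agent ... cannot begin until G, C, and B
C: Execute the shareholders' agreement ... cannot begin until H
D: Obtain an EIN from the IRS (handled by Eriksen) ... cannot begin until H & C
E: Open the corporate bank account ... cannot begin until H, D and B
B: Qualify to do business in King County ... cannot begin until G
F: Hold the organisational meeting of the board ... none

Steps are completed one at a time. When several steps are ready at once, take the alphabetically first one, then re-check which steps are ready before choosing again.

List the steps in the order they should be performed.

F, G and H have no prerequisites; F has the earlier label, so F is first.
Ready: G and H. G has the earlier label → G.
B now also ready, so the ready set is {B, H}; B has the earlier label → B.
H is the only step now ready → H.
Next only C has its prerequisites met → C.
Ready: A and D. A has the earlier label → A.
D needed C and H, now all done → D.
Next only E has its prerequisites met → E.

F, G, B, H, C, A, D, E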